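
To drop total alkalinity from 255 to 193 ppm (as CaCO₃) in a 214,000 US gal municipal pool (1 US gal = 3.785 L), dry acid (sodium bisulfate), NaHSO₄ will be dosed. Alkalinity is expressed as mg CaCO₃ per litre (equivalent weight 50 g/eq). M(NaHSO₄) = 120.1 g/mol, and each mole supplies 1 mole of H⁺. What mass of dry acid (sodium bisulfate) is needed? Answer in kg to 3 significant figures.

121 kg

Volume: 214,000 US gal × 3.785 L/gal = 809,990 L.
Alkalinity to neutralize: (255 − 193) = 62 mg/L as CaCO₃ × 809,990 L = 50,220 g as CaCO₃.
Equivalents of H⁺ required: 50,220 ÷ 50 g/eq = 1004 eq = 1004 mol NaHSO₄.
Mass of NaHSO₄: 1004 × 120.1 = 120,600 g.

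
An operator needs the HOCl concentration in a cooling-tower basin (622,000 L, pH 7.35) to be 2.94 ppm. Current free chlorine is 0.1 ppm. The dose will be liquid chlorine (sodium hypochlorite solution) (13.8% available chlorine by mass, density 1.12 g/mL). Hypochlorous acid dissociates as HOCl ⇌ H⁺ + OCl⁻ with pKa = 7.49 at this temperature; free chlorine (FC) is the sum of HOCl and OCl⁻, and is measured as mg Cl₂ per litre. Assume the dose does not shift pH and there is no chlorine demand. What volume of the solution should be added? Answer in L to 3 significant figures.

[OCl⁻]/[HOCl] = 10^(pH − pKa) = 10^(7.35 − 7.49) = 0.7244; fraction as HOCl = 1/(1 + 0.7244) = 0.5799.
Free chlorine required for 2.94 ppm HOCl: 2.94 / 0.5799 = 5.07 ppm.
FC to add: 5.07 − 0.1 = 4.97 mg/L as Cl₂.
Cl₂ equivalent: 4.97 mg/L × 622,000 L = 3091 g.
Product at 13.8% available Cl: 3091 / 0.138 = 22,400 g.
Volume: 22,400 g ÷ 1.12 g/mL = 20,000 mL.

20.0 L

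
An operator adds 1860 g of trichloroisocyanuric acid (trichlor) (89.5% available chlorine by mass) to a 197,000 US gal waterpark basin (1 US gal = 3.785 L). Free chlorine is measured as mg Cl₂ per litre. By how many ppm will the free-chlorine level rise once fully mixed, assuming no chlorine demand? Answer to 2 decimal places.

Volume: 197,000 US gal × 3.785 L/gal = 745,645 L.
Available chlorine delivered: 1860 g × 0.895 = 1665 g as Cl₂.
Concentration rise: 1665 g / 745,645 L = 2.233 mg/L = 2.23 ppm.

2.23 ppm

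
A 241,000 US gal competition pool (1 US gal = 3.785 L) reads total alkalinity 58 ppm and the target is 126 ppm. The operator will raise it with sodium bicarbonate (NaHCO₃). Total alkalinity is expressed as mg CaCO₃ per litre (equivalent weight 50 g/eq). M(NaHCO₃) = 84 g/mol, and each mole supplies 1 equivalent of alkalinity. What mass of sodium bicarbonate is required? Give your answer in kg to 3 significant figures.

104 kg

Volume: 241,000 US gal × 3.785 L/gal = 912,185 L.
Alkalinity to add: (126 − 58) = 68 mg/L as CaCO₃ × 912,185 L = 62,030 g as CaCO₃.
Equivalents: 62,030 g ÷ 50 g/eq = 1241 eq.
NaHCO₃ supplies 1 eq per mole → 1241 mol.
Mass: 1241 mol × 84 g/mol = 104,200 g.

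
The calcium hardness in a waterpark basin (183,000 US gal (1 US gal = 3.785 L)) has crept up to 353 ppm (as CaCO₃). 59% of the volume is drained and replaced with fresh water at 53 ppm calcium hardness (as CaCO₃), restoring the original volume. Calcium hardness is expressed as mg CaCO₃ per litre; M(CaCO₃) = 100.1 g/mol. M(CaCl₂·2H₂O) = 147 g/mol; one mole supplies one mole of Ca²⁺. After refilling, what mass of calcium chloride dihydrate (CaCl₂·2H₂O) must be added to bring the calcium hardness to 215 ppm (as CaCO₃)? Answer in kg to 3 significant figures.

39.7 kg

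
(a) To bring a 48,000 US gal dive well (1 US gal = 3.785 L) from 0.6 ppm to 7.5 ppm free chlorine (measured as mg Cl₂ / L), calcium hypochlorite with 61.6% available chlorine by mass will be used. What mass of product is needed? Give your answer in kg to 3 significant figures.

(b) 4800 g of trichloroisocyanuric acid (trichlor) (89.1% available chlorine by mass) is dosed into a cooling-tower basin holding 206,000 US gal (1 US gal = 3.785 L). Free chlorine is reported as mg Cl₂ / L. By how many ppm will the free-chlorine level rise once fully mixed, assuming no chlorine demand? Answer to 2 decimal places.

(a) 2.04 kg; (b) 5.49 ppm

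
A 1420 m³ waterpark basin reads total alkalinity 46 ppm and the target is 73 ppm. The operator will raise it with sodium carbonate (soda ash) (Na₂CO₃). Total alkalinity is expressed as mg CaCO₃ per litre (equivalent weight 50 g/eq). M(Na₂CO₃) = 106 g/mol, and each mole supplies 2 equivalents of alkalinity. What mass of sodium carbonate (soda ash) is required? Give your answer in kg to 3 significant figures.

40.6 kg

Volume: 1420 m³ = 1,420,000 L.
Alkalinity to add: (73 − 46) = 27 mg/L as CaCO₃ × 1,420,000 L = 38,340 g as CaCO₃.
Equivalents: 38,340 g ÷ 50 g/eq = 766.8 eq.
Each mole of Na₂CO₃ supplies 2 eq, so 766.8 / 2 = 383.4 mol.
Mass: 383.4 mol × 106 g/mol = 40,640 g.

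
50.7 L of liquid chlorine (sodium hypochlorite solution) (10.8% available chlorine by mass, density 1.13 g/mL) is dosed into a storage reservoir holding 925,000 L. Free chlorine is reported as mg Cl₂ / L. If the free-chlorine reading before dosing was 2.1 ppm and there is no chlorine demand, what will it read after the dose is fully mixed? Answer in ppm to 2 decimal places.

Mass of solution: 50.7 L × 1000 mL/L × 1.13 g/mL = 57,290 g.
Available chlorine delivered: 57,290 g × 0.108 = 6187 g as Cl₂.
Concentration rise: 6187 g / 925,000 L = 6.689 mg/L = 6.69 ppm.
Final FC: 2.1 + 6.69 = 8.79 ppm.

8.79 ppm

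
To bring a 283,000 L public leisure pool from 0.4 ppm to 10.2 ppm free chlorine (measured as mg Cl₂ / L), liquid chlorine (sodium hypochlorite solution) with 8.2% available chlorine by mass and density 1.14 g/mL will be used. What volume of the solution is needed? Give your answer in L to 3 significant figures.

Chlorine deficit: 10.2 − 0.4 = 9.8 ppm = 9.8 mg/L as Cl₂.
Cl₂ equivalent needed: 9.8 mg/L × 283,000 L = 2,773,000 mg = 2773 g.
Product at 8.2% available chlorine: 2773 / 0.082 = 33,820 g.
Volume at density 1.14 g/mL: 33,820 g ÷ 1.14 g/mL = 29,670 mL.

29.7 L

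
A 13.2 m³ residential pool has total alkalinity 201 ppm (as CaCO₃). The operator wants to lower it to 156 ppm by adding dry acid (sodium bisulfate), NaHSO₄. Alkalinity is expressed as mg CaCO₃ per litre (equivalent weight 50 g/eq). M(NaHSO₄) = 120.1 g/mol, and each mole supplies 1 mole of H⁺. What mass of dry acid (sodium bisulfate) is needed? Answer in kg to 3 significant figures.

Volume: 13.2 m³ = 13,200 L.
Alkalinity to neutralize: (201 − 156) = 45 mg/L as CaCO₃ × 13,200 L = 594 g as CaCO₃.
Equivalents of H⁺ required: 594 ÷ 50 g/eq = 11.88 eq = 11.88 mol NaHSO₄.
Mass of NaHSO₄: 11.88 × 120.1 = 1427 g.

1.43 kg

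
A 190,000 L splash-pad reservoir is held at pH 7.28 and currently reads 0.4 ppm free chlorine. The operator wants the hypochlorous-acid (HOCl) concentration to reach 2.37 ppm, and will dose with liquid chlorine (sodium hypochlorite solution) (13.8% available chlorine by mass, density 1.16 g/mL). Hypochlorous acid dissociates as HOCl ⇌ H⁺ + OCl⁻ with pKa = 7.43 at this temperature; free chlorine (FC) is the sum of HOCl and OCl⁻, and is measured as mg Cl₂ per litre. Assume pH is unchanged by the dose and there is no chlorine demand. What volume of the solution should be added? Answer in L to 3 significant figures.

4.33 L

[OCl⁻]/[HOCl] = 10^(pH − pKa) = 10^(7.28 − 7.43) = 0.7079; fraction as HOCl = 1/(1 + 0.7079) = 0.5855.
Free chlorine required for 2.37 ppm HOCl: 2.37 / 0.5855 = 4.048 ppm.
FC to add: 4.048 − 0.4 = 3.648 mg/L as Cl₂.
Cl₂ equivalent: 3.648 mg/L × 190,000 L = 693.1 g.
Product at 13.8% available Cl: 693.1 / 0.138 = 5022 g.
Volume: 5022 g ÷ 1.16 g/mL = 4330 mL.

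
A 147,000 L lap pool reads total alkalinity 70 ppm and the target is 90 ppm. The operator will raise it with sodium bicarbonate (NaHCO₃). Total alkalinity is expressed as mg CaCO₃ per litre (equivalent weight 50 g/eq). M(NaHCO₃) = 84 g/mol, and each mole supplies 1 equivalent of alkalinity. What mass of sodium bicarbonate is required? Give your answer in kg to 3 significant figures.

4.94 kg

Alkalinity to add: (90 − 70) = 20 mg/L as CaCO₃ × 147,000 L = 2940 g as CaCO₃.
Equivalents: 2940 g ÷ 50 g/eq = 58.8 eq.
NaHCO₃ supplies 1 eq per mole → 58.8 mol.
Mass: 58.8 mol × 84 g/mol = 4939 g.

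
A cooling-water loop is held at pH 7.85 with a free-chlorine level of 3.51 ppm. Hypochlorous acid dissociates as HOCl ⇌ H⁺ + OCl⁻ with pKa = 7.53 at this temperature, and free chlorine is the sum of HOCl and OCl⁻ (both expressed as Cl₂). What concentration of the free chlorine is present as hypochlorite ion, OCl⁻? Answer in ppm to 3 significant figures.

[OCl⁻]/[HOCl] = 10^(pH − pKa) = 10^(7.85 − 7.53) = 10^0.32 = 2.089.
Fraction as HOCl = 1 / (1 + 2.089) = 0.3237.
OCl⁻ = (1 − 0.3237) × 3.51 ppm = 2.374 ppm.

2.37 ppm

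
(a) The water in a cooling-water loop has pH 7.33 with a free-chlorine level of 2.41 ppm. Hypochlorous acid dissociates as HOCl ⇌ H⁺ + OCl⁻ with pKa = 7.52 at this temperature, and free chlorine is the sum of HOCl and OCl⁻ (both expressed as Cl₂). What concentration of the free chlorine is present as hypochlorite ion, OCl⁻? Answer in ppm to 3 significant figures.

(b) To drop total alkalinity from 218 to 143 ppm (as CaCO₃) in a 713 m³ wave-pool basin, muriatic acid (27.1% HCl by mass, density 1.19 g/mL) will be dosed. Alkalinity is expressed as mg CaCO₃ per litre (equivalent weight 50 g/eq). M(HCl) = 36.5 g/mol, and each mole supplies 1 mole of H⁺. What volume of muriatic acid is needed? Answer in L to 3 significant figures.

(a) [OCl⁻]/[HOCl] = 10^(pH − pKa) = 10^(7.33 − 7.52) = 10^-0.19 = 0.6457.
(a) Fraction as HOCl = 1 / (1 + 0.6457) = 0.6077.
(a) OCl⁻ = (1 − 0.6077) × 2.41 ppm = 0.9455 ppm.

(b) Volume: 713 m³ = 713,000 L.
(b) Alkalinity to neutralize: (218 − 143) = 75 mg/L as CaCO₃ × 713,000 L = 53,480 g as CaCO₃.
(b) Equivalents of H⁺ required: 53,480 ÷ 50 g/eq = 1070 eq = 1070 mol HCl.
(b) Mass of HCl: 1070 × 36.5 = 39,040 g.
(b) Mass of 27.1% solution: 39,040 / 0.271 = 144,000 g.
(b) Volume: 144,000 g ÷ 1.19 g/mL = 121,000 mL.

(a) 0.946 ppm; (b) 121 L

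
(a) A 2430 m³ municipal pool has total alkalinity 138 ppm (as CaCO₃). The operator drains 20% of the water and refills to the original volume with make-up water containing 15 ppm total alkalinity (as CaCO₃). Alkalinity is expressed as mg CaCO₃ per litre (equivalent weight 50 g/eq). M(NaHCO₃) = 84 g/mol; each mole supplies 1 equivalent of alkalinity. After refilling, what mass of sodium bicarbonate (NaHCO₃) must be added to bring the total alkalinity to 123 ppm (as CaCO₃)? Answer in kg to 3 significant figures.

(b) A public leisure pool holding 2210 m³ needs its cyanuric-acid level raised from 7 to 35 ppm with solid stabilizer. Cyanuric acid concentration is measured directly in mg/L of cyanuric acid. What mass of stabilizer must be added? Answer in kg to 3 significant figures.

(a) Volume: 2430 m³ = 2,430,000 L.
(a) After draining 20% and refilling: 138 × 0.80 + 15 × 0.20 = 113.4 ppm.
(a) Deficit to target: 123 − 113.4 = 9.6 mg/L.
(a) As CaCO₃: 9.6 mg/L × 2,430,000 L = 23,330 g; ÷ 50 g/eq ÷ 1 = 466.6 mol NaHCO₃.
(a) Mass: 466.6 × 84 = 39,190 g.

(b) Volume: 2210 m³ = 2,210,000 L.
(b) CYA to add: (35 − 7) = 28 mg/L × 2,210,000 L = 61,880 g cyanuric acid.

(a) 39.2 kg; (b) 61.9 kg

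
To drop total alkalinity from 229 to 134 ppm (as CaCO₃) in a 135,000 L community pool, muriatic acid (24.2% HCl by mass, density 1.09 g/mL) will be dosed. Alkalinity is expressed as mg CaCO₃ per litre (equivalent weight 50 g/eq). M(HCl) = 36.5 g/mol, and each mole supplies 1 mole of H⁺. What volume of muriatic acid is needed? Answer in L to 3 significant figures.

Alkalinity to neutralize: (229 − 134) = 95 mg/L as CaCO₃ × 135,000 L = 12,820 g as CaCO₃.
Equivalents of H⁺ required: 12,820 ÷ 50 g/eq = 256.5 eq = 256.5 mol HCl.
Mass of HCl: 256.5 × 36.5 = 9362 g.
Mass of 24.2% solution: 9362 / 0.242 = 38,690 g.
Volume: 38,690 g ÷ 1.09 g/mL = 35,490 mL.

35.5 L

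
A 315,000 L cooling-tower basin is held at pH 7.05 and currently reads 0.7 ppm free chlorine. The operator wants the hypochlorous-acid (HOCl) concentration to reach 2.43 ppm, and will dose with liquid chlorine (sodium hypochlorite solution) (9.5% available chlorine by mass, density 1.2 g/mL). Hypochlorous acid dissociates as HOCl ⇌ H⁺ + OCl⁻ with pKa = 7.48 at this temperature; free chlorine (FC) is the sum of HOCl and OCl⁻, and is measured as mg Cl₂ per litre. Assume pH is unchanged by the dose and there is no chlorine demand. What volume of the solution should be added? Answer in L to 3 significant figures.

7.27 L

[OCl⁻]/[HOCl] = 10^(pH − pKa) = 10^(7.05 − 7.48) = 0.3715; fraction as HOCl = 1/(1 + 0.3715) = 0.7291.
Free chlorine required for 2.43 ppm HOCl: 2.43 / 0.7291 = 3.333 ppm.
FC to add: 3.333 − 0.7 = 2.633 mg/L as Cl₂.
Cl₂ equivalent: 2.633 mg/L × 315,000 L = 829.3 g.
Product at 9.5% available Cl: 829.3 / 0.095 = 8730 g.
Volume: 8730 g ÷ 1.2 g/mL = 7275 mL.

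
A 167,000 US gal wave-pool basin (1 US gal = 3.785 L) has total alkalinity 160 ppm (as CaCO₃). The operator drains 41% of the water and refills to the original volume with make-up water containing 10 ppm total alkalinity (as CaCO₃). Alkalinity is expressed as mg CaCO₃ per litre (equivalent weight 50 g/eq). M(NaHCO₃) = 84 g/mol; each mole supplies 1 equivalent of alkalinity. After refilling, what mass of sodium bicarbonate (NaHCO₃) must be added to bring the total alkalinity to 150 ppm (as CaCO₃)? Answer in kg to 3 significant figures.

54.7 kg

Volume: 167,000 US gal × 3.785 L/gal = 632,095 L.
After draining 41% and refilling: 160 × 0.59 + 10 × 0.41 = 98.5 ppm.
Deficit to target: 150 − 98.5 = 51.5 mg/L.
As CaCO₃: 51.5 mg/L × 632,095 L = 32,550 g; ÷ 50 g/eq ÷ 1 = 651.1 mol NaHCO₃.
Mass: 651.1 × 84 = 54,690 g.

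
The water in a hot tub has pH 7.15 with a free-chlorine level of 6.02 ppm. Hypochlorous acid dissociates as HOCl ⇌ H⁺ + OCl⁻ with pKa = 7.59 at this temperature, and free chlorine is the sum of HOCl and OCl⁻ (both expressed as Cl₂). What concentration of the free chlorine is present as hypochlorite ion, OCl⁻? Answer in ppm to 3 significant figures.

1.60 ppm

[OCl⁻]/[HOCl] = 10^(pH − pKa) = 10^(7.15 − 7.59) = 10^-0.44 = 0.3631.
Fraction as HOCl = 1 / (1 + 0.3631) = 0.7336.
OCl⁻ = (1 − 0.7336) × 6.02 ppm = 1.604 ppm.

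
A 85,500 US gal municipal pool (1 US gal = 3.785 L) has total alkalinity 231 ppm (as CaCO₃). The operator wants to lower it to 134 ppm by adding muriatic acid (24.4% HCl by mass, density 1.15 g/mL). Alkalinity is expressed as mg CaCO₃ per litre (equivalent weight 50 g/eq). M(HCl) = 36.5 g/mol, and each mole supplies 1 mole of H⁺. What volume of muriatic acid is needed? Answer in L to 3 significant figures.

Volume: 85,500 US gal × 3.785 L/gal = 323,618 L.
Alkalinity to neutralize: (231 − 134) = 97 mg/L as CaCO₃ × 323,618 L = 31,390 g as CaCO₃.
Equivalents of H⁺ required: 31,390 ÷ 50 g/eq = 627.8 eq = 627.8 mol HCl.
Mass of HCl: 627.8 × 36.5 = 22,920 g.
Mass of 24.4% solution: 22,920 / 0.244 = 93,920 g.
Volume: 93,920 g ÷ 1.15 g/mL = 81,670 mL.

81.7 L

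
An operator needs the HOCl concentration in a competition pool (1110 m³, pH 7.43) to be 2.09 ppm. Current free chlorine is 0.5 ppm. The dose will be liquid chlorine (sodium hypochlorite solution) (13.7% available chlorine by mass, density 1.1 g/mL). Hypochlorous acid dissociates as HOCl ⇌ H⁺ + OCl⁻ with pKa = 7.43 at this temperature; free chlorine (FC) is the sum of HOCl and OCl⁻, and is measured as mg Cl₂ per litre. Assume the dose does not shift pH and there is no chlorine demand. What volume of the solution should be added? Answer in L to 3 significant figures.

27.1 L

Volume: 1110 m³ = 1,110,000 L.
[OCl⁻]/[HOCl] = 10^(pH − pKa) = 10^(7.43 − 7.43) = 1; fraction as HOCl = 1/(1 + 1) = 0.5.
Free chlorine required for 2.09 ppm HOCl: 2.09 / 0.5 = 4.18 ppm.
FC to add: 4.18 − 0.5 = 3.68 mg/L as Cl₂.
Cl₂ equivalent: 3.68 mg/L × 1,110,000 L = 4085 g.
Product at 13.7% available Cl: 4085 / 0.137 = 29,820 g.
Volume: 29,820 g ÷ 1.1 g/mL = 27,110 mL.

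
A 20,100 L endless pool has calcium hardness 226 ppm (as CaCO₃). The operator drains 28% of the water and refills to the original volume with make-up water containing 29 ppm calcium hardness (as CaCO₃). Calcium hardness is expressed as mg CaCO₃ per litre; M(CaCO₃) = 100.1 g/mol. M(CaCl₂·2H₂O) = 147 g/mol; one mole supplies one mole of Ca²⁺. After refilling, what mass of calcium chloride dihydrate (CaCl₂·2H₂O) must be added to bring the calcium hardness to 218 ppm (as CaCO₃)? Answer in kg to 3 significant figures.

1.39 kg

After draining 28% and refilling: 226 × 0.72 + 29 × 0.28 = 170.84 ppm.
Deficit to target: 218 − 170.84 = 47.16 mg/L.
As CaCO₃: 47.16 mg/L × 20,100 L = 947.9 g; ÷ 100.1 = 9.47 mol Ca²⁺.
Mass: 9.47 × 147 = 1392 g.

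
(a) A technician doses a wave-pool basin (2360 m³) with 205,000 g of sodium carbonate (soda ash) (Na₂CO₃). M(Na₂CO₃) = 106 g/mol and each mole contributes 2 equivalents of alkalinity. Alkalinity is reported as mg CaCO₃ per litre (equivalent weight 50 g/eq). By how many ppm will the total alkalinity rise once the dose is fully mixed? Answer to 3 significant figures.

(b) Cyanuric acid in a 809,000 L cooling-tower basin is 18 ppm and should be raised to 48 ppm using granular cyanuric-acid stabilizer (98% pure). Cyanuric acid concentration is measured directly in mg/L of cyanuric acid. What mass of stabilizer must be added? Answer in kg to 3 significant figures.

(a) 81.9 ppm; (b) 24.8 kg

(a) Volume: 2360 m³ = 2,360,000 L.
(a) Moles of Na₂CO₃: 205,000 g ÷ 106 g/mol = 1934 mol → 3868 eq of alkalinity.
(a) As CaCO₃: 3868 eq × 50 g/eq = 193,400 g.
(a) Rise: 193,400 g / 2,360,000 L × 1000 = 81.95 mg/L.

(b) CYA to add: (48 − 18) = 30 mg/L × 809,000 L = 24,270 g cyanuric acid.
(b) At 98% purity: 24,270 / 0.98 = 24,770 g product.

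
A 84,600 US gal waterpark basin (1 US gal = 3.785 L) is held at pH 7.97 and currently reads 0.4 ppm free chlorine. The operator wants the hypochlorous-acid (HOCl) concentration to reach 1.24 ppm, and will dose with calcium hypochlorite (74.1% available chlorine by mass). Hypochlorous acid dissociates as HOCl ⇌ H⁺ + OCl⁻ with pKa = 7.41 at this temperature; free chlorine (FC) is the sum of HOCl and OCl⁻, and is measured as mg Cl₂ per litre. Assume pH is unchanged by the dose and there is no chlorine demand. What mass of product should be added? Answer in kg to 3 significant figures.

2.31 kg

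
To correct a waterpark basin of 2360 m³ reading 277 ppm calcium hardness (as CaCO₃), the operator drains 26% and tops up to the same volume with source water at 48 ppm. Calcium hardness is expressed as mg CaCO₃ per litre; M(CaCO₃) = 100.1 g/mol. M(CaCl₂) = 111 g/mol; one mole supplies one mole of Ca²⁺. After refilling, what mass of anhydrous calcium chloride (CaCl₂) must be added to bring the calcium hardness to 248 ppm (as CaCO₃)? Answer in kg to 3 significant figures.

79.9 kg

Volume: 2360 m³ = 2,360,000 L.
After draining 26% and refilling: 277 × 0.74 + 48 × 0.26 = 217.46 ppm.
Deficit to target: 248 − 217.46 = 30.54 mg/L.
As CaCO₃: 30.54 mg/L × 2,360,000 L = 72,070 g; ÷ 100.1 = 720 mol Ca²⁺.
Mass: 720 × 111 = 79,920 g.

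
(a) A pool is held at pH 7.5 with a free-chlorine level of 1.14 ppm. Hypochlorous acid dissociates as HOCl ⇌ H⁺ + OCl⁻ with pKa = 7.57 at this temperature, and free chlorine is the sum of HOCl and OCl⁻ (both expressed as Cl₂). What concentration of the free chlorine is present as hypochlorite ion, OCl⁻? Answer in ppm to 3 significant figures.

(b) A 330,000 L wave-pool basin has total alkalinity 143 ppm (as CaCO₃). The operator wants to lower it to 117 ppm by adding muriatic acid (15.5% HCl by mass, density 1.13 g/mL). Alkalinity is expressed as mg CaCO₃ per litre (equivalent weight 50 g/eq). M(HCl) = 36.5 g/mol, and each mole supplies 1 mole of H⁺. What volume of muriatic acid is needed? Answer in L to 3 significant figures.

(a) 0.524 ppm; (b) 35.8 L

(a) [OCl⁻]/[HOCl] = 10^(pH − pKa) = 10^(7.5 − 7.57) = 10^-0.07 = 0.8511.
(a) Fraction as HOCl = 1 / (1 + 0.8511) = 0.5402.
(a) OCl⁻ = (1 − 0.5402) × 1.14 ppm = 0.5242 ppm.

(b) Alkalinity to neutralize: (143 − 117) = 26 mg/L as CaCO₃ × 330,000 L = 8580 g as CaCO₃.
(b) Equivalents of H⁺ required: 8580 ÷ 50 g/eq = 171.6 eq = 171.6 mol HCl.
(b) Mass of HCl: 171.6 × 36.5 = 6263 g.
(b) Mass of 15.5% solution: 6263 / 0.155 = 40,410 g.
(b) Volume: 40,410 g ÷ 1.13 g/mL = 35,760 mL.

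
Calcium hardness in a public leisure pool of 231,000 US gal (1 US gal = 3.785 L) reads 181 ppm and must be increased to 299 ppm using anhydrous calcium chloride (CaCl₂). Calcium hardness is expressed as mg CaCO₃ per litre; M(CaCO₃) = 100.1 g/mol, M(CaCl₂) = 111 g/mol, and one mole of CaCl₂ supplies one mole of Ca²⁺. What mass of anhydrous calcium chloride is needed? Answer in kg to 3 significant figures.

114 kg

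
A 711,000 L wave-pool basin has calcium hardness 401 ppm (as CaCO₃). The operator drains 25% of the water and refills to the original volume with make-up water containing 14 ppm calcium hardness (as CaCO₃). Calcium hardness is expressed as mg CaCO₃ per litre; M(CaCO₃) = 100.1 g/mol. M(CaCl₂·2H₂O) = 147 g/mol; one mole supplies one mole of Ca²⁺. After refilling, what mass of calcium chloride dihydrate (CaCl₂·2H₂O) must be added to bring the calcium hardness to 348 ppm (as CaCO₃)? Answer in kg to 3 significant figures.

45.7 kg

After draining 25% and refilling: 401 × 0.75 + 14 × 0.25 = 304.25 ppm.
Deficit to target: 348 − 304.25 = 43.75 mg/L.
As CaCO₃: 43.75 mg/L × 711,000 L = 31,110 g; ÷ 100.1 = 310.8 mol Ca²⁺.
Mass: 310.8 × 147 = 45,680 g.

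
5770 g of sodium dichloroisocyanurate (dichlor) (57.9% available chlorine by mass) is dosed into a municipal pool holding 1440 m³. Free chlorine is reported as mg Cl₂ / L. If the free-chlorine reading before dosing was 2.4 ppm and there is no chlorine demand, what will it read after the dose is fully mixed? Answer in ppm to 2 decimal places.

Volume: 1440 m³ = 1,440,000 L.
Available chlorine delivered: 5770 g × 0.579 = 3341 g as Cl₂.
Concentration rise: 3341 g / 1,440,000 L = 2.32 mg/L = 2.32 ppm.
Final FC: 2.4 + 2.32 = 4.72 ppm.

4.72 ppm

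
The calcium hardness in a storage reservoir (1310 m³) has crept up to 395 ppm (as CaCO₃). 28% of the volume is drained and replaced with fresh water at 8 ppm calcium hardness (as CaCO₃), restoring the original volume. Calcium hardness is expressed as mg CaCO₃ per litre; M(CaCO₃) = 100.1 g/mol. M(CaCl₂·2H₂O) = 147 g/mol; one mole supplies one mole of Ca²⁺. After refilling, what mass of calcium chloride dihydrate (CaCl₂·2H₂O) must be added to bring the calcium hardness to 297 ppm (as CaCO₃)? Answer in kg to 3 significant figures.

Volume: 1310 m³ = 1,310,000 L.
After draining 28% and refilling: 395 × 0.72 + 8 × 0.28 = 286.64 ppm.
Deficit to target: 297 − 286.64 = 10.36 mg/L.
As CaCO₃: 10.36 mg/L × 1,310,000 L = 13,570 g; ÷ 100.1 = 135.6 mol Ca²⁺.
Mass: 135.6 × 147 = 19,930 g.

19.9 kg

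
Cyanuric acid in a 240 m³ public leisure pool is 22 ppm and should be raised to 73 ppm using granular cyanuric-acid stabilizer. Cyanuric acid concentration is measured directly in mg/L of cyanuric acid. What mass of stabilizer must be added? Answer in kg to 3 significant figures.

12.2 kg

Volume: 240 m³ = 240,000 L.
CYA to add: (73 − 22) = 51 mg/L × 240,000 L = 12,240 g cyanuric acid.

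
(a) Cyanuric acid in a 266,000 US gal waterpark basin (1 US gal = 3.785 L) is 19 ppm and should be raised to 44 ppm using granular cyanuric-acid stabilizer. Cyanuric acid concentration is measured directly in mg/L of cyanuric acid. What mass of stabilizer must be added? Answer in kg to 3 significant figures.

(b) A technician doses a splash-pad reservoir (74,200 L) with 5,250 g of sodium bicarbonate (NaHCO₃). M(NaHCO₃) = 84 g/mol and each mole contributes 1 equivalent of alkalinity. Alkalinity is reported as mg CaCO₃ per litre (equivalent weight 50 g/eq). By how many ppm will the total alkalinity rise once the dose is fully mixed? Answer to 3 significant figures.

(a) 25.2 kg; (b) 42.1 ppm

(a) Volume: 266,000 US gal × 3.785 L/gal = 1,006,810 L.
(a) CYA to add: (44 − 19) = 25 mg/L × 1,006,810 L = 25,170 g cyanuric acid.

(b) Moles of NaHCO₃: 5,250 g ÷ 84 g/mol = 62.5 mol → 62.5 eq of alkalinity.
(b) As CaCO₃: 62.5 eq × 50 g/eq = 3125 g.
(b) Rise: 3125 g / 74,200 L × 1000 = 42.12 mg/L.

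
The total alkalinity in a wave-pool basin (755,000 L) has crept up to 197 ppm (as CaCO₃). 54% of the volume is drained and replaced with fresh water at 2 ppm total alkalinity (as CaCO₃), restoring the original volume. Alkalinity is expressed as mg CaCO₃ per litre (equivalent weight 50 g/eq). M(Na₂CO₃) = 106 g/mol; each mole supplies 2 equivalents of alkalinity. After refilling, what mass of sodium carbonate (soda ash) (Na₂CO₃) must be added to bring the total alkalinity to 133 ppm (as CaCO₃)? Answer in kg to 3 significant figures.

After draining 54% and refilling: 197 × 0.46 + 2 × 0.54 = 91.7 ppm.
Deficit to target: 133 − 91.7 = 41.3 mg/L.
As CaCO₃: 41.3 mg/L × 755,000 L = 31,180 g; ÷ 50 g/eq ÷ 2 = 311.8 mol Na₂CO₃.
Mass: 311.8 × 106 = 33,050 g.

33.1 kg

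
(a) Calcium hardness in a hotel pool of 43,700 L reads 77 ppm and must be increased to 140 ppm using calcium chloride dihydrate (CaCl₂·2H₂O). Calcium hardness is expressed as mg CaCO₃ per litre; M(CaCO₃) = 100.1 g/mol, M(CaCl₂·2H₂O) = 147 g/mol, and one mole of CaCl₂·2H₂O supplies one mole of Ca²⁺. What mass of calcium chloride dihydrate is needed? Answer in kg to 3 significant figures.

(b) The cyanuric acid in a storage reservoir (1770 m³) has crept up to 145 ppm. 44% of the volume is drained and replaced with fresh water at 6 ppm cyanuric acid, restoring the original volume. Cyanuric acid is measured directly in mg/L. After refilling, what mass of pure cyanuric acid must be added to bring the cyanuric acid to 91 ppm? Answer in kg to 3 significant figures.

(a) Hardness to add: (140 − 77) = 63 mg/L as CaCO₃ × 43,700 L = 2753 g as CaCO₃.
(a) Moles of Ca²⁺ (1 mol Ca²⁺ ≡ 1 mol CaCO₃): 2753 / 100.1 g/mol = 27.5 mol.
(a) Mass of CaCl₂·2H₂O: 27.5 × 147 = 4043 g.

(b) Volume: 1770 m³ = 1,770,000 L.
(b) After draining 44% and refilling: 145 × 0.56 + 6 × 0.44 = 83.84 ppm.
(b) Deficit to target: 91 − 83.84 = 7.16 mg/L.
(b) Mass: 7.16 mg/L × 1,770,000 L = 12,670 g cyanuric acid.

(a) 4.04 kg; (b) 12.7 kg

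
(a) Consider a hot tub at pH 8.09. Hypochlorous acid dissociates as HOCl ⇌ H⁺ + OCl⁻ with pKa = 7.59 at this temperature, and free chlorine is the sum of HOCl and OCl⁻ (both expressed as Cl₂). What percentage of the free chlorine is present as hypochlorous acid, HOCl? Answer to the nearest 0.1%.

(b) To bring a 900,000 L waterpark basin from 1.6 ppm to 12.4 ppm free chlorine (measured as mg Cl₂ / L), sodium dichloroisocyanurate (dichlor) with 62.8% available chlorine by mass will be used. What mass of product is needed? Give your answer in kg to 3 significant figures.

(a) 24.0%; (b) 15.5 kg

(a) [OCl⁻]/[HOCl] = 10^(pH − pKa) = 10^(8.09 − 7.59) = 10^0.50 = 3.162.
(a) Fraction as HOCl = 1 / (1 + 3.162) = 0.2403.

(b) Chlorine deficit: 12.4 − 1.6 = 10.8 ppm = 10.8 mg/L as Cl₂.
(b) Cl₂ equivalent needed: 10.8 mg/L × 900,000 L = 9,720,000 mg = 9720 g.
(b) Product at 62.8% available chlorine: 9720 / 0.628 = 15,480 g.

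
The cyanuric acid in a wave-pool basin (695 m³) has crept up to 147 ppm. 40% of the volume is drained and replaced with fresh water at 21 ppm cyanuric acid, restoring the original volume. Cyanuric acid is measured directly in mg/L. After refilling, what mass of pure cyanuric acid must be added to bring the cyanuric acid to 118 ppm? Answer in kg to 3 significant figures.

14.9 kg

Volume: 695 m³ = 695,000 L.
After draining 40% and refilling: 147 × 0.60 + 21 × 0.40 = 96.6 ppm.
Deficit to target: 118 − 96.6 = 21.4 mg/L.
Mass: 21.4 mg/L × 695,000 L = 14,870 g cyanuric acid.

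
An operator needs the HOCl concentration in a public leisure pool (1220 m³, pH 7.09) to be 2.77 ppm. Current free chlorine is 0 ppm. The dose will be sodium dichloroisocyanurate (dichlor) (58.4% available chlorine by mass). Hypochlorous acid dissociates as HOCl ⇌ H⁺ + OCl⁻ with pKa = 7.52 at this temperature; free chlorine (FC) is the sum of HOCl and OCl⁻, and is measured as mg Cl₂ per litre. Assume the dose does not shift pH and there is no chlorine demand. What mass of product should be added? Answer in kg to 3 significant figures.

Volume: 1220 m³ = 1,220,000 L.
[OCl⁻]/[HOCl] = 10^(pH − pKa) = 10^(7.09 − 7.52) = 0.3715; fraction as HOCl = 1/(1 + 0.3715) = 0.7291.
Free chlorine required for 2.77 ppm HOCl: 2.77 / 0.7291 = 3.799 ppm.
FC to add: 3.799 − 0 = 3.799 mg/L as Cl₂.
Cl₂ equivalent: 3.799 mg/L × 1,220,000 L = 4635 g.
Product at 58.4% available Cl: 4635 / 0.584 = 7937 g.

7.94 kg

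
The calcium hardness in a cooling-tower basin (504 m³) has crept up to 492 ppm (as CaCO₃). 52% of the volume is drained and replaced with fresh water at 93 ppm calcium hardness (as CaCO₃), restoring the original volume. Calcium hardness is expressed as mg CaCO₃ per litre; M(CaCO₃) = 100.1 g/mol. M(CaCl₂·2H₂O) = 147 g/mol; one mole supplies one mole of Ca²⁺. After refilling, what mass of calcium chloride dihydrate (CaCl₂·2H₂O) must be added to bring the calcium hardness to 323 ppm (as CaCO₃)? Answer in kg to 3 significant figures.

28.5 kg

Volume: 504 m³ = 504,000 L.
After draining 52% and refilling: 492 × 0.48 + 93 × 0.52 = 284.52 ppm.
Deficit to target: 323 − 284.52 = 38.48 mg/L.
As CaCO₃: 38.48 mg/L × 504,000 L = 19,390 g; ÷ 100.1 = 193.7 mol Ca²⁺.
Mass: 193.7 × 147 = 28,480 g.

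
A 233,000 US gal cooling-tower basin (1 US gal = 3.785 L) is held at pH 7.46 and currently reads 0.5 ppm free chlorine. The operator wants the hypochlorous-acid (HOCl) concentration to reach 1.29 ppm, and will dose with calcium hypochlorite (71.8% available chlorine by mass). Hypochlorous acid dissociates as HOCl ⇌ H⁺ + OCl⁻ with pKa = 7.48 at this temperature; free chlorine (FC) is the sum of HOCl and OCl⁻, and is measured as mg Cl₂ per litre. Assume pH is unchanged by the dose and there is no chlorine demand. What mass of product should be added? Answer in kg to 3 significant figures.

Volume: 233,000 US gal × 3.785 L/gal = 881,905 L.
[OCl⁻]/[HOCl] = 10^(pH − pKa) = 10^(7.46 − 7.48) = 0.955; fraction as HOCl = 1/(1 + 0.955) = 0.5115.
Free chlorine required for 1.29 ppm HOCl: 1.29 / 0.5115 = 2.522 ppm.
FC to add: 2.522 − 0.5 = 2.022 mg/L as Cl₂.
Cl₂ equivalent: 2.022 mg/L × 881,905 L = 1783 g.
Product at 71.8% available Cl: 1783 / 0.718 = 2484 g.

2.48 kg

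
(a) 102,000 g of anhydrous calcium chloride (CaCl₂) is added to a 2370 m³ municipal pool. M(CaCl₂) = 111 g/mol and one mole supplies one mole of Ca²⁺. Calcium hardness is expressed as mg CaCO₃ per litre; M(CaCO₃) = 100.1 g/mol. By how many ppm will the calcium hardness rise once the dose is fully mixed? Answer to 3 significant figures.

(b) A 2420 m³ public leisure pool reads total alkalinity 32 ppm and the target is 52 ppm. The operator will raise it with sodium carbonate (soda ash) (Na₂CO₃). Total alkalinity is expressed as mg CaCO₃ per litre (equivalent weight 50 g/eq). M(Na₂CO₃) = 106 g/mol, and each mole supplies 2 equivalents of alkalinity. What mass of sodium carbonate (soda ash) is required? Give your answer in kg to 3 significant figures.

(a) 38.8 ppm; (b) 51.3 kg

(a) Volume: 2370 m³ = 2,370,000 L.
(a) Moles of Ca²⁺: 102,000 g ÷ 111 g/mol = 918.9 mol.
(a) As CaCO₃: 918.9 mol × 100.1 g/mol = 91,980 g.
(a) Rise: 91,980 g / 2,370,000 L × 1000 = 38.81 mg/L.

(b) Volume: 2420 m³ = 2,420,000 L.
(b) Alkalinity to add: (52 − 32) = 20 mg/L as CaCO₃ × 2,420,000 L = 48,400 g as CaCO₃.
(b) Equivalents: 48,400 g ÷ 50 g/eq = 968 eq.
(b) Each mole of Na₂CO₃ supplies 2 eq, so 968 / 2 = 484 mol.
(b) Mass: 484 mol × 106 g/mol = 51,300 g.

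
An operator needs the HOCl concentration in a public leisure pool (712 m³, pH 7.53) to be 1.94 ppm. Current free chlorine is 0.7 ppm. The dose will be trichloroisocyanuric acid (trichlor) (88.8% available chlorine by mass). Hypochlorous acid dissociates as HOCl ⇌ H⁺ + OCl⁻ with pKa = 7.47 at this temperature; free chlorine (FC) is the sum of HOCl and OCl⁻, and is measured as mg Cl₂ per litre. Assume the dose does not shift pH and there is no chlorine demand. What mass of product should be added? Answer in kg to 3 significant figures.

Volume: 712 m³ = 712,000 L.
[OCl⁻]/[HOCl] = 10^(pH − pKa) = 10^(7.53 − 7.47) = 1.148; fraction as HOCl = 1/(1 + 1.148) = 0.4655.
Free chlorine required for 1.94 ppm HOCl: 1.94 / 0.4655 = 4.167 ppm.
FC to add: 4.167 − 0.7 = 3.467 mg/L as Cl₂.
Cl₂ equivalent: 3.467 mg/L × 712,000 L = 2469 g.
Product at 88.8% available Cl: 2469 / 0.888 = 2780 g.

2.78 kg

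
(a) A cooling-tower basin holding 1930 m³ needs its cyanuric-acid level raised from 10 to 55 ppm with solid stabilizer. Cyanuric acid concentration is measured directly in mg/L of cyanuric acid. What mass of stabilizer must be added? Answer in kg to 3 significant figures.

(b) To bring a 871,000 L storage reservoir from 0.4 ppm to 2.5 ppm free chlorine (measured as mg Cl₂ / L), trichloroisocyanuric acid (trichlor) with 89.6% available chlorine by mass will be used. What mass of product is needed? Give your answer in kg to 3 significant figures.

(a) Volume: 1930 m³ = 1,930,000 L.
(a) CYA to add: (55 − 10) = 45 mg/L × 1,930,000 L = 86,850 g cyanuric acid.

(b) Chlorine deficit: 2.5 − 0.4 = 2.1 ppm = 2.1 mg/L as Cl₂.
(b) Cl₂ equivalent needed: 2.1 mg/L × 871,000 L = 1,829,000 mg = 1829 g.
(b) Product at 89.6% available chlorine: 1829 / 0.896 = 2041 g.

(a) 86.8 kg; (b) 2.04 kg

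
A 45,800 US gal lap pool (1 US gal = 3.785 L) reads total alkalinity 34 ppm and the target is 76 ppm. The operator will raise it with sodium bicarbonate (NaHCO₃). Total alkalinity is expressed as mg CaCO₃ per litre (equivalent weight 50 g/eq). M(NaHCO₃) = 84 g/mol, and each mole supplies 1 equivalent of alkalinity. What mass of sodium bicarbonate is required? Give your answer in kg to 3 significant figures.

12.2 kg

Volume: 45,800 US gal × 3.785 L/gal = 173,353 L.
Alkalinity to add: (76 − 34) = 42 mg/L as CaCO₃ × 173,353 L = 7281 g as CaCO₃.
Equivalents: 7281 g ÷ 50 g/eq = 145.6 eq.
NaHCO₃ supplies 1 eq per mole → 145.6 mol.
Mass: 145.6 mol × 84 g/mol = 12,230 g.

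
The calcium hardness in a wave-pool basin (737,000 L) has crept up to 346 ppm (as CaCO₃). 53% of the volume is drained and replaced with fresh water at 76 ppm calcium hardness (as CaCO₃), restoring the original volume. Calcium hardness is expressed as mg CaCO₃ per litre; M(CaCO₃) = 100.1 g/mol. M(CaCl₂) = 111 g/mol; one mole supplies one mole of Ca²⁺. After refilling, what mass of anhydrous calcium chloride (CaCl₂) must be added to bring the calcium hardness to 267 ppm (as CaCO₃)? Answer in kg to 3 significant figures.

52.4 kg

After draining 53% and refilling: 346 × 0.47 + 76 × 0.53 = 202.9 ppm.
Deficit to target: 267 − 202.9 = 64.1 mg/L.
As CaCO₃: 64.1 mg/L × 737,000 L = 47,240 g; ÷ 100.1 = 471.9 mol Ca²⁺.
Mass: 471.9 × 111 = 52,390 g.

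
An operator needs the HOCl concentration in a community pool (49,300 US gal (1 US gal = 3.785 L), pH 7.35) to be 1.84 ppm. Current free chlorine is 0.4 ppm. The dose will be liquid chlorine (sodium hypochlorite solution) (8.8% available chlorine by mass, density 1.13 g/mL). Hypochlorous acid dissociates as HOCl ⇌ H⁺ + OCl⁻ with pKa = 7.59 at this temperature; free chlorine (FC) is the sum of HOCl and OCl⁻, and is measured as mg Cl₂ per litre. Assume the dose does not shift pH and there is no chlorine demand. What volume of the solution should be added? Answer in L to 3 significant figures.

4.69 L

Volume: 49,300 US gal × 3.785 L/gal = 186,600 L.
[OCl⁻]/[HOCl] = 10^(pH − pKa) = 10^(7.35 − 7.59) = 0.5754; fraction as HOCl = 1/(1 + 0.5754) = 0.6347.
Free chlorine required for 1.84 ppm HOCl: 1.84 / 0.6347 = 2.899 ppm.
FC to add: 2.899 − 0.4 = 2.499 mg/L as Cl₂.
Cl₂ equivalent: 2.499 mg/L × 186,600 L = 466.3 g.
Product at 8.8% available Cl: 466.3 / 0.088 = 5299 g.
Volume: 5299 g ÷ 1.13 g/mL = 4689 mL.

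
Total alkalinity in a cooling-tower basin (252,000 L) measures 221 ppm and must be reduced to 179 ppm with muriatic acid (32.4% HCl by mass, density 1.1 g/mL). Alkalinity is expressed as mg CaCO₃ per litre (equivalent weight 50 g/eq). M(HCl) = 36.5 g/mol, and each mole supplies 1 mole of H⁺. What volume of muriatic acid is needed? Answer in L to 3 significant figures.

Alkalinity to neutralize: (221 − 179) = 42 mg/L as CaCO₃ × 252,000 L = 10,580 g as CaCO₃.
Equivalents of H⁺ required: 10,580 ÷ 50 g/eq = 211.7 eq = 211.7 mol HCl.
Mass of HCl: 211.7 × 36.5 = 7726 g.
Mass of 32.4% solution: 7726 / 0.324 = 23,850 g.
Volume: 23,850 g ÷ 1.1 g/mL = 21,680 mL.

21.7 L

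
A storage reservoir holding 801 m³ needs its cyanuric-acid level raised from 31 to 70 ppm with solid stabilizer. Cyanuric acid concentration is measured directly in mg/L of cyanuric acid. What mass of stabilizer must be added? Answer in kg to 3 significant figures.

Volume: 801 m³ = 801,000 L.
CYA to add: (70 − 31) = 39 mg/L × 801,000 L = 31,240 g cyanuric acid.

31.2 kg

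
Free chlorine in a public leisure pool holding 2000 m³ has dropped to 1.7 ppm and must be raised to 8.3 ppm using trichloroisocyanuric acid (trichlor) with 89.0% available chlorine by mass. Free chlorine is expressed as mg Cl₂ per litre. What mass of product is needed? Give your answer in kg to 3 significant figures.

Volume: 2000 m³ = 2,000,000 L.
Chlorine deficit: 8.3 − 1.7 = 6.6 ppm = 6.6 mg/L as Cl₂.
Cl₂ equivalent needed: 6.6 mg/L × 2,000,000 L = 13,200,000 mg = 13,200 g.
Product at 89.0% available chlorine: 13,200 / 0.89 = 14,830 g.

14.8 kg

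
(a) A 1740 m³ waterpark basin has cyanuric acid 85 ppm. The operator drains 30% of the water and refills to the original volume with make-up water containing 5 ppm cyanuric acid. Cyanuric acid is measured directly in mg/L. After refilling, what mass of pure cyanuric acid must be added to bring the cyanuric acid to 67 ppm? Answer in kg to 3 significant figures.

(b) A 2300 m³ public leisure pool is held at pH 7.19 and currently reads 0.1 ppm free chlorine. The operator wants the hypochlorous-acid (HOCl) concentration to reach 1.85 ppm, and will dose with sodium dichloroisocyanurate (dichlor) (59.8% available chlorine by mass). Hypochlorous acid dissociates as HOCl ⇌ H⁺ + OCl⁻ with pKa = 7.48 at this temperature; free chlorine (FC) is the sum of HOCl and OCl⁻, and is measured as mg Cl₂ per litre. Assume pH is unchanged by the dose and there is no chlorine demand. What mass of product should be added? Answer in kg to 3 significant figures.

(a) 10.4 kg; (b) 10.4 kg

(a) Volume: 1740 m³ = 1,740,000 L.
(a) After draining 30% and refilling: 85 × 0.70 + 5 × 0.30 = 61 ppm.
(a) Deficit to target: 67 − 61 = 6 mg/L.
(a) Mass: 6 mg/L × 1,740,000 L = 10,440 g cyanuric acid.

(b) Volume: 2300 m³ = 2,300,000 L.
(b) [OCl⁻]/[HOCl] = 10^(pH − pKa) = 10^(7.19 − 7.48) = 0.5129; fraction as HOCl = 1/(1 + 0.5129) = 0.661.
(b) Free chlorine required for 1.85 ppm HOCl: 1.85 / 0.661 = 2.799 ppm.
(b) FC to add: 2.799 − 0.1 = 2.699 mg/L as Cl₂.
(b) Cl₂ equivalent: 2.699 mg/L × 2,300,000 L = 6207 g.
(b) Product at 59.8% available Cl: 6207 / 0.598 = 10,380 g.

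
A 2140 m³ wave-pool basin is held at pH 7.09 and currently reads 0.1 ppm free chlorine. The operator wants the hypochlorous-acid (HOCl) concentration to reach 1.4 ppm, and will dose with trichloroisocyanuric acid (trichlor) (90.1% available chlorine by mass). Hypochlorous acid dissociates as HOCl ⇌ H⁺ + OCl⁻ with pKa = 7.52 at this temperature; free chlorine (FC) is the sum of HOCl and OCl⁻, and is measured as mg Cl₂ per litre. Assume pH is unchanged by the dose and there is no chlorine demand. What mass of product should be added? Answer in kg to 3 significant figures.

Volume: 2140 m³ = 2,140,000 L.
[OCl⁻]/[HOCl] = 10^(pH − pKa) = 10^(7.09 − 7.52) = 0.3715; fraction as HOCl = 1/(1 + 0.3715) = 0.7291.
Free chlorine required for 1.4 ppm HOCl: 1.4 / 0.7291 = 1.92 ppm.
FC to add: 1.92 − 0.1 = 1.82 mg/L as Cl₂.
Cl₂ equivalent: 1.82 mg/L × 2,140,000 L = 3895 g.
Product at 90.1% available Cl: 3895 / 0.901 = 4323 g.

4.32 kg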